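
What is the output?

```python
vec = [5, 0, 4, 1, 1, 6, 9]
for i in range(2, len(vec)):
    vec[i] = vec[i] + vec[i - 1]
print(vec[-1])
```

i=2: vec[2] = 4+0 = 4 → [5, 0, 4, 1, 1, 6, 9]
i=3: vec[3] = 1+4 = 5 → [5, 0, 4, 5, 1, 6, 9]
i=4: vec[4] = 1+5 = 6 → [5, 0, 4, 5, 6, 6, 9]
i=5: vec[5] = 6+6 = 12 → [5, 0, 4, 5, 6, 12, 9]
i=6: vec[6] = 9+12 = 21 → [5, 0, 4, 5, 6, 12, 21]

21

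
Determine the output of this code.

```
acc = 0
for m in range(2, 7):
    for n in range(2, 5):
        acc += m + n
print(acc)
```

m=2,n=2: acc = 0+4 = 4
m=2,n=3: acc = 4+5 = 9
m=2,n=4: acc = 9+6 = 15
m=3,n=2: acc = 15+5 = 20
m=3,n=3: acc = 20+6 = 26
m=3,n=4: acc = 26+7 = 33
m=4,n=2: acc = 33+6 = 39
m=4,n=3: acc = 39+7 = 46
m=4,n=4: acc = 46+8 = 54
m=5,n=2: acc = 54+7 = 61
m=5,n=3: acc = 61+8 = 69
m=5,n=4: acc = 69+9 = 78
m=6,n=2: acc = 78+8 = 86
m=6,n=3: acc = 86+9 = 95
m=6,n=4: acc = 95+10 = 105

105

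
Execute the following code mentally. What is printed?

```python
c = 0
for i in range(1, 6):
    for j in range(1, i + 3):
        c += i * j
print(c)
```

i=1,j=1: c = 0+1 = 1
i=1,j=2: c = 1+2 = 3
i=1,j=3: c = 3+3 = 6
i=2,j=1: c = 6+2 = 8
i=2,j=2: c = 8+4 = 12
i=2,j=3: c = 12+6 = 18
i=2,j=4: c = 18+8 = 26
i=3,j=1: c = 26+3 = 29
i=3,j=2: c = 29+6 = 35
i=3,j=3: c = 35+9 = 44
i=3,j=4: c = 44+12 = 56
i=3,j=5: c = 56+15 = 71
i=4,j=1: c = 71+4 = 75
i=4,j=2: c = 75+8 = 83
i=4,j=3: c = 83+12 = 95
i=4,j=4: c = 95+16 = 111
i=4,j=5: c = 111+20 = 131
i=4,j=6: c = 131+24 = 155
i=5,j=1: c = 155+5 = 160
i=5,j=2: c = 160+10 = 170
i=5,j=3: c = 170+15 = 185
i=5,j=4: c = 185+20 = 205
i=5,j=5: c = 205+25 = 230
i=5,j=6: c = 230+30 = 260
i=5,j=7: c = 260+35 = 295

295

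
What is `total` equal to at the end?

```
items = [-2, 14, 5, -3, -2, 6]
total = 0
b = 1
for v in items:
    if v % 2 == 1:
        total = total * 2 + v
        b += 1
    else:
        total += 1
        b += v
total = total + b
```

36

v=-2: not odd, total = 0+1 = 1; b=-1
v=14: not odd, total = 1+1 = 2; b=13
v=5: odd, total = 2*2+5 = 9; b=14
v=-3: odd, total = 9*2+(-3) = 15; b=15
v=-2: not odd, total = 15+1 = 16; b=13
v=6: not odd, total = 16+1 = 17; b=19
total+b = 17+19 = 36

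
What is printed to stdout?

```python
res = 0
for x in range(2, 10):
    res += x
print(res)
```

44

x=2: res = 0+2 = 2
x=3: res = 2+3 = 5
x=4: res = 5+4 = 9
x=5: res = 9+5 = 14
x=6: res = 14+6 = 20
x=7: res = 20+7 = 27
x=8: res = 27+8 = 35
x=9: res = 35+9 = 44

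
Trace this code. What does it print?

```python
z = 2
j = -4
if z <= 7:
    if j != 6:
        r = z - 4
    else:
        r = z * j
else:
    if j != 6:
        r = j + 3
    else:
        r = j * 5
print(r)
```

-2

z=2, j=-4
z <= 7 is True; j != 6 is True
→ r = z - 4 = -2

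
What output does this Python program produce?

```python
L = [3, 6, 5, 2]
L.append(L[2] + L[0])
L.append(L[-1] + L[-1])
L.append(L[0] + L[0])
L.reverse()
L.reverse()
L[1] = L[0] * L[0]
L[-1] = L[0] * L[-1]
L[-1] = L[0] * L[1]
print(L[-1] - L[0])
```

append L[2]+L[0] = 5+3 = 8 → [3, 6, 5, 2, 8]
append L[-1]+L[-1] = 8+8 = 16 → [3, 6, 5, 2, 8, 16]
append L[0]+L[0] = 3+3 = 6 → [3, 6, 5, 2, 8, 16, 6]
reverse → [6, 16, 8, 2, 5, 6, 3]
reverse → [3, 6, 5, 2, 8, 16, 6]
L[1] = L[0]*L[0] = 3*3 = 9 → [3, 9, 5, 2, 8, 16, 6]
L[-1] = L[0]*L[-1] = 3*6 = 18 → [3, 9, 5, 2, 8, 16, 18]
L[-1] = L[0]*L[1] = 3*9 = 27 → [3, 9, 5, 2, 8, 16, 27]
L[-1]-L[0] = 27-3 = 24

24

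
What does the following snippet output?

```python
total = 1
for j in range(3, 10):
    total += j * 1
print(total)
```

43

j=3: total = 1+3*1 = 4
j=4: total = 4+4*1 = 8
j=5: total = 8+5*1 = 13
j=6: total = 13+6*1 = 19
j=7: total = 19+7*1 = 26
j=8: total = 26+8*1 = 34
j=9: total = 34+9*1 = 43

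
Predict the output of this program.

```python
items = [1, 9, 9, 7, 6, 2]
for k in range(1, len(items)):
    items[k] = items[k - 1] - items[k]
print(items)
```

[1, -8, -17, -24, -30, -32]

k=1: items[1] = 1-9 = -8 → [1, -8, 9, 7, 6, 2]
k=2: items[2] = (-8)-9 = -17 → [1, -8, -17, 7, 6, 2]
k=3: items[3] = (-17)-7 = -24 → [1, -8, -17, -24, 6, 2]
k=4: items[4] = (-24)-6 = -30 → [1, -8, -17, -24, -30, 2]
k=5: items[5] = (-30)-2 = -32 → [1, -8, -17, -24, -30, -32]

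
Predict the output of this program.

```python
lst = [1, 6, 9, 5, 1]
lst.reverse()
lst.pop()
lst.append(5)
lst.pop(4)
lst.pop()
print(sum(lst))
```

15

reverse → [1, 5, 9, 6, 1]
pop() removes 1 → [1, 5, 9, 6]
append 5 → [1, 5, 9, 6, 5]
pop(4) removes 5 → [1, 5, 9, 6]
pop() removes 6 → [1, 5, 9]
sum = 15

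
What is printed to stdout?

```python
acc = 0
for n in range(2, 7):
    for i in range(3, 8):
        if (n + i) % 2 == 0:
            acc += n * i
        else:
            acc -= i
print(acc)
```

175

n=2,i=3: odd sum, acc = 0-3 = -3
n=2,i=4: even sum, acc = (-3)+8 = 5
n=2,i=5: odd sum, acc = 5-5 = 0
n=2,i=6: even sum, acc = 0+12 = 12
n=2,i=7: odd sum, acc = 12-7 = 5
n=3,i=3: even sum, acc = 5+9 = 14
n=3,i=4: odd sum, acc = 14-4 = 10
n=3,i=5: even sum, acc = 10+15 = 25
n=3,i=6: odd sum, acc = 25-6 = 19
n=3,i=7: even sum, acc = 19+21 = 40
n=4,i=3: odd sum, acc = 40-3 = 37
n=4,i=4: even sum, acc = 37+16 = 53
n=4,i=5: odd sum, acc = 53-5 = 48
n=4,i=6: even sum, acc = 48+24 = 72
n=4,i=7: odd sum, acc = 72-7 = 65
n=5,i=3: even sum, acc = 65+15 = 80
n=5,i=4: odd sum, acc = 80-4 = 76
n=5,i=5: even sum, acc = 76+25 = 101
n=5,i=6: odd sum, acc = 101-6 = 95
n=5,i=7: even sum, acc = 95+35 = 130
n=6,i=3: odd sum, acc = 130-3 = 127
n=6,i=4: even sum, acc = 127+24 = 151
n=6,i=5: odd sum, acc = 151-5 = 146
n=6,i=6: even sum, acc = 146+36 = 182
n=6,i=7: odd sum, acc = 182-7 = 175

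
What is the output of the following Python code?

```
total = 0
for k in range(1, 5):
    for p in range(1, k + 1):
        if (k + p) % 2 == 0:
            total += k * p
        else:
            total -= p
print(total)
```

k=1,p=1: even sum, total = 0+1 = 1
k=2,p=1: odd sum, total = 1-1 = 0
k=2,p=2: even sum, total = 0+4 = 4
k=3,p=1: even sum, total = 4+3 = 7
k=3,p=2: odd sum, total = 7-2 = 5
k=3,p=3: even sum, total = 5+9 = 14
k=4,p=1: odd sum, total = 14-1 = 13
k=4,p=2: even sum, total = 13+8 = 21
k=4,p=3: odd sum, total = 21-3 = 18
k=4,p=4: even sum, total = 18+16 = 34

34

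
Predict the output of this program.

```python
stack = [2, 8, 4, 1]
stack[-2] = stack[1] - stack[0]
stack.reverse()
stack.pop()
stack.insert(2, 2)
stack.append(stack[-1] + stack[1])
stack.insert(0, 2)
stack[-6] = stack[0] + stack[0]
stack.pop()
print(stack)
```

stack[-2] = stack[1]-stack[0] = 8-2 = 6 → [2, 8, 6, 1]
reverse → [1, 6, 8, 2]
pop() removes 2 → [1, 6, 8]
insert 2 at 2 → [1, 6, 2, 8]
append stack[-1]+stack[1] = 8+6 = 14 → [1, 6, 2, 8, 14]
insert 2 at 0 → [2, 1, 6, 2, 8, 14]
stack[-6] = stack[0]+stack[0] = 2+2 = 4 → [4, 1, 6, 2, 8, 14]
pop() removes 14 → [4, 1, 6, 2, 8]

[4, 1, 6, 2, 8]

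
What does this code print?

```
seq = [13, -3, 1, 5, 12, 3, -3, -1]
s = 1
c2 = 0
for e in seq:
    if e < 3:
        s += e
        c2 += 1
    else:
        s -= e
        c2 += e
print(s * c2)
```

e=13: not <3, s = 1-13 = -12; c2=13
e=-3: <3, s = (-12)+(-3) = -15; c2=14
e=1: <3, s = (-15)+1 = -14; c2=15
e=5: not <3, s = (-14)-5 = -19; c2=20
e=12: not <3, s = (-19)-12 = -31; c2=32
e=3: not <3, s = (-31)-3 = -34; c2=35
e=-3: <3, s = (-34)+(-3) = -37; c2=36
e=-1: <3, s = (-37)+(-1) = -38; c2=37
s*c2 = (-38)*37 = -1406

-1406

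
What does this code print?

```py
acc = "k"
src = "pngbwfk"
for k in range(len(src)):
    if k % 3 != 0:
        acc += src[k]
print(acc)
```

kngwf

k=0: skip
k=1: add 'n' → 'kn'
k=2: add 'g' → 'kng'
k=3: skip
k=4: add 'w' → 'kngw'
k=5: add 'f' → 'kngwf'
k=6: skip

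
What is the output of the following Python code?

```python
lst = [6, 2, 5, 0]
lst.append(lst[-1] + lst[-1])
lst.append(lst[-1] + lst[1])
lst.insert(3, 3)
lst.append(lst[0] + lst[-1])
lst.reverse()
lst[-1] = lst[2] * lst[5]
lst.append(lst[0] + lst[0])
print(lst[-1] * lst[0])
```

128

append lst[-1]+lst[-1] = 0+0 = 0 → [6, 2, 5, 0, 0]
append lst[-1]+lst[1] = 0+2 = 2 → [6, 2, 5, 0, 0, 2]
insert 3 at 3 → [6, 2, 5, 3, 0, 0, 2]
append lst[0]+lst[-1] = 6+2 = 8 → [6, 2, 5, 3, 0, 0, 2, 8]
reverse → [8, 2, 0, 0, 3, 5, 2, 6]
lst[-1] = lst[2]*lst[5] = 0*5 = 0 → [8, 2, 0, 0, 3, 5, 2, 0]
append lst[0]+lst[0] = 8+8 = 16 → [8, 2, 0, 0, 3, 5, 2, 0, 16]
lst[-1]*lst[0] = 16*8 = 128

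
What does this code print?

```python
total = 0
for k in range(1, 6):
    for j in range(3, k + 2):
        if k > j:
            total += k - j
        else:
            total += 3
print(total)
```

k=2,j=3: not 2>3, total = 0+3 = 3
k=3,j=3: not 3>3, total = 3+3 = 6
k=3,j=4: not 3>4, total = 6+3 = 9
k=4,j=3: 4>3, total = 9+1 = 10
k=4,j=4: not 4>4, total = 10+3 = 13
k=4,j=5: not 4>5, total = 13+3 = 16
k=5,j=3: 5>3, total = 16+2 = 18
k=5,j=4: 5>4, total = 18+1 = 19
k=5,j=5: not 5>5, total = 19+3 = 22
k=5,j=6: not 5>6, total = 22+3 = 25

25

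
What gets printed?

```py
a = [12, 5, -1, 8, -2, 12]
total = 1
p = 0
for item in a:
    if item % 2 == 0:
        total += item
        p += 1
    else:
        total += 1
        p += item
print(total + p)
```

item=12: even, total = 1+12 = 13; p=1
item=5: not even, total = 13+1 = 14; p=6
item=-1: not even, total = 14+1 = 15; p=5
item=8: even, total = 15+8 = 23; p=6
item=-2: even, total = 23+(-2) = 21; p=7
item=12: even, total = 21+12 = 33; p=8
total+p = 33+8 = 41

41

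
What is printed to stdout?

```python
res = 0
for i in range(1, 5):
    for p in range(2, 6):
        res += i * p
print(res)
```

i=1,p=2: res = 0+2 = 2
i=1,p=3: res = 2+3 = 5
i=1,p=4: res = 5+4 = 9
i=1,p=5: res = 9+5 = 14
i=2,p=2: res = 14+4 = 18
i=2,p=3: res = 18+6 = 24
i=2,p=4: res = 24+8 = 32
i=2,p=5: res = 32+10 = 42
i=3,p=2: res = 42+6 = 48
i=3,p=3: res = 48+9 = 57
i=3,p=4: res = 57+12 = 69
i=3,p=5: res = 69+15 = 84
i=4,p=2: res = 84+8 = 92
i=4,p=3: res = 92+12 = 104
i=4,p=4: res = 104+16 = 120
i=4,p=5: res = 120+20 = 140

140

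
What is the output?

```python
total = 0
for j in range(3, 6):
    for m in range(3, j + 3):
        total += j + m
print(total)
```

105

j=3,m=3: total = 0+6 = 6
j=3,m=4: total = 6+7 = 13
j=3,m=5: total = 13+8 = 21
j=4,m=3: total = 21+7 = 28
j=4,m=4: total = 28+8 = 36
j=4,m=5: total = 36+9 = 45
j=4,m=6: total = 45+10 = 55
j=5,m=3: total = 55+8 = 63
j=5,m=4: total = 63+9 = 72
j=5,m=5: total = 72+10 = 82
j=5,m=6: total = 82+11 = 93
j=5,m=7: total = 93+12 = 105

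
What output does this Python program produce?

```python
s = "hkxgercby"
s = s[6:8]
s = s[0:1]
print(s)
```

c

slice [6:8] → 'cb'
slice [0:1] → 'c'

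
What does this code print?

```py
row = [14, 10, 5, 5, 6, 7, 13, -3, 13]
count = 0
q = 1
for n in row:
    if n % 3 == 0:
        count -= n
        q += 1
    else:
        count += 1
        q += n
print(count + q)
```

74

n=14: not %3==0, count = 0+1 = 1; q=15
n=10: not %3==0, count = 1+1 = 2; q=25
n=5: not %3==0, count = 2+1 = 3; q=30
n=5: not %3==0, count = 3+1 = 4; q=35
n=6: %3==0, count = 4-6 = -2; q=36
n=7: not %3==0, count = (-2)+1 = -1; q=43
n=13: not %3==0, count = (-1)+1 = 0; q=56
n=-3: %3==0, count = 0-(-3) = 3; q=57
n=13: not %3==0, count = 3+1 = 4; q=70
count+q = 4+70 = 74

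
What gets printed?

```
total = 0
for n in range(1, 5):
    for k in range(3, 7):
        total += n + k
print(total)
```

112

n=1,k=3: total = 0+4 = 4
n=1,k=4: total = 4+5 = 9
n=1,k=5: total = 9+6 = 15
n=1,k=6: total = 15+7 = 22
n=2,k=3: total = 22+5 = 27
n=2,k=4: total = 27+6 = 33
n=2,k=5: total = 33+7 = 40
n=2,k=6: total = 40+8 = 48
n=3,k=3: total = 48+6 = 54
n=3,k=4: total = 54+7 = 61
n=3,k=5: total = 61+8 = 69
n=3,k=6: total = 69+9 = 78
n=4,k=3: total = 78+7 = 85
n=4,k=4: total = 85+8 = 93
n=4,k=5: total = 93+9 = 102
n=4,k=6: total = 102+10 = 112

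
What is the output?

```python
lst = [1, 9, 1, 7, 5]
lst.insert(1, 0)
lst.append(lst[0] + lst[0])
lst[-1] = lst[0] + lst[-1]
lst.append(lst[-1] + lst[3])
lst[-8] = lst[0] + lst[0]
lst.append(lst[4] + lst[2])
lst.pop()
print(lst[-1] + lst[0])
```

insert 0 at 1 → [1, 0, 9, 1, 7, 5]
append lst[0]+lst[0] = 1+1 = 2 → [1, 0, 9, 1, 7, 5, 2]
lst[-1] = lst[0]+lst[-1] = 1+2 = 3 → [1, 0, 9, 1, 7, 5, 3]
append lst[-1]+lst[3] = 3+1 = 4 → [1, 0, 9, 1, 7, 5, 3, 4]
lst[-8] = lst[0]+lst[0] = 1+1 = 2 → [2, 0, 9, 1, 7, 5, 3, 4]
append lst[4]+lst[2] = 7+9 = 16 → [2, 0, 9, 1, 7, 5, 3, 4, 16]
pop() removes 16 → [2, 0, 9, 1, 7, 5, 3, 4]
lst[-1]+lst[0] = 4+2 = 6

6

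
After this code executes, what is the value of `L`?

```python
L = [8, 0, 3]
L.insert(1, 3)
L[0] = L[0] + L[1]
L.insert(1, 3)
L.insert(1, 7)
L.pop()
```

[11, 7, 3, 3, 0]

insert 3 at 1 → [8, 3, 0, 3]
L[0] = L[0]+L[1] = 8+3 = 11 → [11, 3, 0, 3]
insert 3 at 1 → [11, 3, 3, 0, 3]
insert 7 at 1 → [11, 7, 3, 3, 0, 3]
pop() removes 3 → [11, 7, 3, 3, 0]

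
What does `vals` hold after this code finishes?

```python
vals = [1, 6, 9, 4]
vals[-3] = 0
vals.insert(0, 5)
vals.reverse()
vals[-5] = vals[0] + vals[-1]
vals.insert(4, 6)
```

vals[-3] = 0 → [1, 0, 9, 4]
insert 5 at 0 → [5, 1, 0, 9, 4]
reverse → [4, 9, 0, 1, 5]
vals[-5] = vals[0]+vals[-1] = 4+5 = 9 → [9, 9, 0, 1, 5]
insert 6 at 4 → [9, 9, 0, 1, 6, 5]

[9, 9, 0, 1, 6, 5]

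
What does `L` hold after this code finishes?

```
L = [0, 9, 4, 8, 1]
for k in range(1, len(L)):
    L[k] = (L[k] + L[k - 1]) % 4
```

[0, 1, 1, 1, 2]

k=1: L[1] = (9+0)%4 = 1 → [0, 1, 4, 8, 1]
k=2: L[2] = (4+1)%4 = 1 → [0, 1, 1, 8, 1]
k=3: L[3] = (8+1)%4 = 1 → [0, 1, 1, 1, 1]
k=4: L[4] = (1+1)%4 = 2 → [0, 1, 1, 1, 2]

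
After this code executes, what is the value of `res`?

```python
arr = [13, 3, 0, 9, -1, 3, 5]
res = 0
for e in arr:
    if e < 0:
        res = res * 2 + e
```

e=13: not <0
e=3: not <0
e=0: not <0
e=9: not <0
e=-1: <0, res = 0*2+(-1) = -1
e=3: not <0
e=5: not <0

-1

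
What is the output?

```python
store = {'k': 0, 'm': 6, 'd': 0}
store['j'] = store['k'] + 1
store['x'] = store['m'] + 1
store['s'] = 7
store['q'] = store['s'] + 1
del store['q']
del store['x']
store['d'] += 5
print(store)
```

store['j'] = store['k']+1 = 1 → {'k': 0, 'm': 6, 'd': 0, 'j': 1}
store['x'] = store['m']+1 = 7 → {'k': 0, 'm': 6, 'd': 0, 'j': 1, 'x': 7}
store['s'] = 7 → {'k': 0, 'm': 6, 'd': 0, 'j': 1, 'x': 7, 's': 7}
store['q'] = store['s']+1 = 8 → {'k': 0, 'm': 6, 'd': 0, 'j': 1, 'x': 7, 's': 7, 'q': 8}
del 'q' → {'k': 0, 'm': 6, 'd': 0, 'j': 1, 'x': 7, 's': 7}
del 'x' → {'k': 0, 'm': 6, 'd': 0, 'j': 1, 's': 7}
store['d'] = 0+5 = 5 → {'k': 0, 'm': 6, 'd': 5, 'j': 1, 's': 7}

{'k': 0, 'm': 6, 'd': 5, 'j': 1, 's': 7}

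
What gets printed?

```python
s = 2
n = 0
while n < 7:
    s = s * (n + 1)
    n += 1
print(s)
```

10080

n=0: s = 2*1 = 2
n=1: s = 2*2 = 4
n=2: s = 4*3 = 12
n=3: s = 12*4 = 48
n=4: s = 48*5 = 240
n=5: s = 240*6 = 1440
n=6: s = 1440*7 = 10080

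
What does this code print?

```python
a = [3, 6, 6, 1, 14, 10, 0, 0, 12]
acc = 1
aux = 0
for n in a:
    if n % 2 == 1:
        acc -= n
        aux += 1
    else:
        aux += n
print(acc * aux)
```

-150

n=3: odd, acc = 1-3 = -2; aux=1
n=6: not odd; aux=7
n=6: not odd; aux=13
n=1: odd, acc = (-2)-1 = -3; aux=14
n=14: not odd; aux=28
n=10: not odd; aux=38
n=0: not odd; aux=38
n=0: not odd; aux=38
n=12: not odd; aux=50
acc*aux = (-3)*50 = -150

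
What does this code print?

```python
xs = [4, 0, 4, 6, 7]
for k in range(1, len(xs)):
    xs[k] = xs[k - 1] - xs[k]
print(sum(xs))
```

-11

k=1: xs[1] = 4-0 = 4 → [4, 4, 4, 6, 7]
k=2: xs[2] = 4-4 = 0 → [4, 4, 0, 6, 7]
k=3: xs[3] = 0-6 = -6 → [4, 4, 0, -6, 7]
k=4: xs[4] = (-6)-7 = -13 → [4, 4, 0, -6, -13]
sum = -11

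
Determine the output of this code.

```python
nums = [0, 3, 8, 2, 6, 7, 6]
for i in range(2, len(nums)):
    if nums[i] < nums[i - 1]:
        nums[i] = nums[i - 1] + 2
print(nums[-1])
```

16

i=2: 8>=3, unchanged → [0, 3, 8, 2, 6, 7, 6]
i=3: 2<8, nums[3] = 8+2 = 10 → [0, 3, 8, 10, 6, 7, 6]
i=4: 6<10, nums[4] = 10+2 = 12 → [0, 3, 8, 10, 12, 7, 6]
i=5: 7<12, nums[5] = 12+2 = 14 → [0, 3, 8, 10, 12, 14, 6]
i=6: 6<14, nums[6] = 14+2 = 16 → [0, 3, 8, 10, 12, 14, 16]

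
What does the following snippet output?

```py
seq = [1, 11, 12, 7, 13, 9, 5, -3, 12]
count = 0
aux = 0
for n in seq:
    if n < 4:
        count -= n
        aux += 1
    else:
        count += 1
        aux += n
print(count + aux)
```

80

n=1: <4, count = 0-1 = -1; aux=1
n=11: not <4, count = (-1)+1 = 0; aux=12
n=12: not <4, count = 0+1 = 1; aux=24
n=7: not <4, count = 1+1 = 2; aux=31
n=13: not <4, count = 2+1 = 3; aux=44
n=9: not <4, count = 3+1 = 4; aux=53
n=5: not <4, count = 4+1 = 5; aux=58
n=-3: <4, count = 5-(-3) = 8; aux=59
n=12: not <4, count = 8+1 = 9; aux=71
count+aux = 9+71 = 80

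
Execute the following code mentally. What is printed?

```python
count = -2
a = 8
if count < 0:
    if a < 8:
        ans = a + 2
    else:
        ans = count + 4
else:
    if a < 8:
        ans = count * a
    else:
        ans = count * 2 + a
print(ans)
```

count=-2, a=8
count < 0 is True; a < 8 is False
→ ans = count + 4 = 2

2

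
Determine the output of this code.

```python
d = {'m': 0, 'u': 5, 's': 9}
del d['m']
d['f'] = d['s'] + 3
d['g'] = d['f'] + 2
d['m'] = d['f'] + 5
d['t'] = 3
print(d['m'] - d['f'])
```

5

del 'm' → {'u': 5, 's': 9}
d['f'] = d['s']+3 = 12 → {'u': 5, 's': 9, 'f': 12}
d['g'] = d['f']+2 = 14 → {'u': 5, 's': 9, 'f': 12, 'g': 14}
d['m'] = d['f']+5 = 17 → {'u': 5, 's': 9, 'f': 12, 'g': 14, 'm': 17}
d['t'] = 3 → {'u': 5, 's': 9, 'f': 12, 'g': 14, 'm': 17, 't': 3}
d['m']-d['f'] = 17-12 = 5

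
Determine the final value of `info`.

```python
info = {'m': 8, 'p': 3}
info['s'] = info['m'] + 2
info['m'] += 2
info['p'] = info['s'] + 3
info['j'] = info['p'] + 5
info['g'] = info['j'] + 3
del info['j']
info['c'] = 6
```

{'m': 10, 'p': 13, 's': 10, 'g': 21, 'c': 6}

info['s'] = info['m']+2 = 10 → {'m': 8, 'p': 3, 's': 10}
info['m'] = 8+2 = 10 → {'m': 10, 'p': 3, 's': 10}
info['p'] = info['s']+3 = 13 → {'m': 10, 'p': 13, 's': 10}
info['j'] = info['p']+5 = 18 → {'m': 10, 'p': 13, 's': 10, 'j': 18}
info['g'] = info['j']+3 = 21 → {'m': 10, 'p': 13, 's': 10, 'j': 18, 'g': 21}
del 'j' → {'m': 10, 'p': 13, 's': 10, 'g': 21}
info['c'] = 6 → {'m': 10, 'p': 13, 's': 10, 'g': 21, 'c': 6}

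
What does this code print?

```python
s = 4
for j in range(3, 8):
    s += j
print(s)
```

29

j=3: s = 4+3 = 7
j=4: s = 7+4 = 11
j=5: s = 11+5 = 16
j=6: s = 16+6 = 22
j=7: s = 22+7 = 29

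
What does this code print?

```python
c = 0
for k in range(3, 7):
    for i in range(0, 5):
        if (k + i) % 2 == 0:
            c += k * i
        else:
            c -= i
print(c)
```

72

k=3,i=0: odd sum, c = 0-0 = 0
k=3,i=1: even sum, c = 0+3 = 3
k=3,i=2: odd sum, c = 3-2 = 1
k=3,i=3: even sum, c = 1+9 = 10
k=3,i=4: odd sum, c = 10-4 = 6
k=4,i=0: even sum, c = 6+0 = 6
k=4,i=1: odd sum, c = 6-1 = 5
k=4,i=2: even sum, c = 5+8 = 13
k=4,i=3: odd sum, c = 13-3 = 10
k=4,i=4: even sum, c = 10+16 = 26
k=5,i=0: odd sum, c = 26-0 = 26
k=5,i=1: even sum, c = 26+5 = 31
k=5,i=2: odd sum, c = 31-2 = 29
k=5,i=3: even sum, c = 29+15 = 44
k=5,i=4: odd sum, c = 44-4 = 40
k=6,i=0: even sum, c = 40+0 = 40
k=6,i=1: odd sum, c = 40-1 = 39
k=6,i=2: even sum, c = 39+12 = 51
k=6,i=3: odd sum, c = 51-3 = 48
k=6,i=4: even sum, c = 48+24 = 72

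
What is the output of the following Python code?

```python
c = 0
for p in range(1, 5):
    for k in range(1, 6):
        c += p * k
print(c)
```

150

p=1,k=1: c = 0+1 = 1
p=1,k=2: c = 1+2 = 3
p=1,k=3: c = 3+3 = 6
p=1,k=4: c = 6+4 = 10
p=1,k=5: c = 10+5 = 15
p=2,k=1: c = 15+2 = 17
p=2,k=2: c = 17+4 = 21
p=2,k=3: c = 21+6 = 27
p=2,k=4: c = 27+8 = 35
p=2,k=5: c = 35+10 = 45
p=3,k=1: c = 45+3 = 48
p=3,k=2: c = 48+6 = 54
p=3,k=3: c = 54+9 = 63
p=3,k=4: c = 63+12 = 75
p=3,k=5: c = 75+15 = 90
p=4,k=1: c = 90+4 = 94
p=4,k=2: c = 94+8 = 102
p=4,k=3: c = 102+12 = 114
p=4,k=4: c = 114+16 = 130
p=4,k=5: c = 130+20 = 150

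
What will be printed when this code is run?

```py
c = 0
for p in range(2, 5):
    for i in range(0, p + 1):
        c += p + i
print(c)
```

p=2,i=0: c = 0+2 = 2
p=2,i=1: c = 2+3 = 5
p=2,i=2: c = 5+4 = 9
p=3,i=0: c = 9+3 = 12
p=3,i=1: c = 12+4 = 16
p=3,i=2: c = 16+5 = 21
p=3,i=3: c = 21+6 = 27
p=4,i=0: c = 27+4 = 31
p=4,i=1: c = 31+5 = 36
p=4,i=2: c = 36+6 = 42
p=4,i=3: c = 42+7 = 49
p=4,i=4: c = 49+8 = 57

57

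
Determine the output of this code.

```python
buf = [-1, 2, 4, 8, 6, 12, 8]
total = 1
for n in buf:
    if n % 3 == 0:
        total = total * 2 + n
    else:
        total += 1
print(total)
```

n=-1: not %3==0, total = 1+1 = 2
n=2: not %3==0, total = 2+1 = 3
n=4: not %3==0, total = 3+1 = 4
n=8: not %3==0, total = 4+1 = 5
n=6: %3==0, total = 5*2+6 = 16
n=12: %3==0, total = 16*2+12 = 44
n=8: not %3==0, total = 44+1 = 45

45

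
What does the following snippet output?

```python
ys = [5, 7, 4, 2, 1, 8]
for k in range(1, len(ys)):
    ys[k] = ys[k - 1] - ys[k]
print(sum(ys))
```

-37

k=1: ys[1] = 5-7 = -2 → [5, -2, 4, 2, 1, 8]
k=2: ys[2] = (-2)-4 = -6 → [5, -2, -6, 2, 1, 8]
k=3: ys[3] = (-6)-2 = -8 → [5, -2, -6, -8, 1, 8]
k=4: ys[4] = (-8)-1 = -9 → [5, -2, -6, -8, -9, 8]
k=5: ys[5] = (-9)-8 = -17 → [5, -2, -6, -8, -9, -17]
sum = -37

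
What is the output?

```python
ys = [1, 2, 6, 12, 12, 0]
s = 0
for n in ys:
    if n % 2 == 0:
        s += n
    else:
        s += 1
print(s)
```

33

n=1: not even, s = 0+1 = 1
n=2: even, s = 1+2 = 3
n=6: even, s = 3+6 = 9
n=12: even, s = 9+12 = 21
n=12: even, s = 21+12 = 33
n=0: even, s = 33+0 = 33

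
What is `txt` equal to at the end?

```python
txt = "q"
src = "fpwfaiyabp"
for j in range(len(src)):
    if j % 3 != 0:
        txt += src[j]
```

j=0: skip
j=1: add 'p' → 'qp'
j=2: add 'w' → 'qpw'
j=3: skip
j=4: add 'a' → 'qpwa'
j=5: add 'i' → 'qpwai'
j=6: skip
j=7: add 'a' → 'qpwaia'
j=8: add 'b' → 'qpwaiab'
j=9: skip

'qpwaiab'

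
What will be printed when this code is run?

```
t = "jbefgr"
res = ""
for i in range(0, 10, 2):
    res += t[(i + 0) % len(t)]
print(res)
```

i=0: add t[0]='j' → 'j'
i=2: add t[2]='e' → 'je'
i=4: add t[4]='g' → 'jeg'
i=6: add t[0]='j' → 'jegj'
i=8: add t[2]='e' → 'jegje'

jegje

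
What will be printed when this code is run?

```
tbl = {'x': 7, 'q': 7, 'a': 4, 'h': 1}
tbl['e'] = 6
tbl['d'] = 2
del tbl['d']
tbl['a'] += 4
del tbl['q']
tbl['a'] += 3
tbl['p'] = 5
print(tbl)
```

{'x': 7, 'a': 11, 'h': 1, 'e': 6, 'p': 5}

tbl['e'] = 6 → {'x': 7, 'q': 7, 'a': 4, 'h': 1, 'e': 6}
tbl['d'] = 2 → {'x': 7, 'q': 7, 'a': 4, 'h': 1, 'e': 6, 'd': 2}
del 'd' → {'x': 7, 'q': 7, 'a': 4, 'h': 1, 'e': 6}
tbl['a'] = 4+4 = 8 → {'x': 7, 'q': 7, 'a': 8, 'h': 1, 'e': 6}
del 'q' → {'x': 7, 'a': 8, 'h': 1, 'e': 6}
tbl['a'] = 8+3 = 11 → {'x': 7, 'a': 11, 'h': 1, 'e': 6}
tbl['p'] = 5 → {'x': 7, 'a': 11, 'h': 1, 'e': 6, 'p': 5}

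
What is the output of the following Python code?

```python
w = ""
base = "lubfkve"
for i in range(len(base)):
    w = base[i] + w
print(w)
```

evkfbul

i=0: prepend 'l' → 'l'
i=1: prepend 'u' → 'ul'
i=2: prepend 'b' → 'bul'
i=3: prepend 'f' → 'fbul'
i=4: prepend 'k' → 'kfbul'
i=5: prepend 'v' → 'vkfbul'
i=6: prepend 'e' → 'evkfbul'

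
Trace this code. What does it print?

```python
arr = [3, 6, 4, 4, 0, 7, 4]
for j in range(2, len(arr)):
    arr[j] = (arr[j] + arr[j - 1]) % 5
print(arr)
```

j=2: arr[2] = (4+6)%5 = 0 → [3, 6, 0, 4, 0, 7, 4]
j=3: arr[3] = (4+0)%5 = 4 → [3, 6, 0, 4, 0, 7, 4]
j=4: arr[4] = (0+4)%5 = 4 → [3, 6, 0, 4, 4, 7, 4]
j=5: arr[5] = (7+4)%5 = 1 → [3, 6, 0, 4, 4, 1, 4]
j=6: arr[6] = (4+1)%5 = 0 → [3, 6, 0, 4, 4, 1, 0]

[3, 6, 0, 4, 4, 1, 0]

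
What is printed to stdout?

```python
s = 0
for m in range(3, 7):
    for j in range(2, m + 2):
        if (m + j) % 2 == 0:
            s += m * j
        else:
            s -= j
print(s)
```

m=3,j=2: odd sum, s = 0-2 = -2
m=3,j=3: even sum, s = (-2)+9 = 7
m=3,j=4: odd sum, s = 7-4 = 3
m=4,j=2: even sum, s = 3+8 = 11
m=4,j=3: odd sum, s = 11-3 = 8
m=4,j=4: even sum, s = 8+16 = 24
m=4,j=5: odd sum, s = 24-5 = 19
m=5,j=2: odd sum, s = 19-2 = 17
m=5,j=3: even sum, s = 17+15 = 32
m=5,j=4: odd sum, s = 32-4 = 28
m=5,j=5: even sum, s = 28+25 = 53
m=5,j=6: odd sum, s = 53-6 = 47
m=6,j=2: even sum, s = 47+12 = 59
m=6,j=3: odd sum, s = 59-3 = 56
m=6,j=4: even sum, s = 56+24 = 80
m=6,j=5: odd sum, s = 80-5 = 75
m=6,j=6: even sum, s = 75+36 = 111
m=6,j=7: odd sum, s = 111-7 = 104

104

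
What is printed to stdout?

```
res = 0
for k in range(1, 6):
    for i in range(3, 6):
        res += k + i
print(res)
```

105

k=1,i=3: res = 0+4 = 4
k=1,i=4: res = 4+5 = 9
k=1,i=5: res = 9+6 = 15
k=2,i=3: res = 15+5 = 20
k=2,i=4: res = 20+6 = 26
k=2,i=5: res = 26+7 = 33
k=3,i=3: res = 33+6 = 39
k=3,i=4: res = 39+7 = 46
k=3,i=5: res = 46+8 = 54
k=4,i=3: res = 54+7 = 61
k=4,i=4: res = 61+8 = 69
k=4,i=5: res = 69+9 = 78
k=5,i=3: res = 78+8 = 86
k=5,i=4: res = 86+9 = 95
k=5,i=5: res = 95+10 = 105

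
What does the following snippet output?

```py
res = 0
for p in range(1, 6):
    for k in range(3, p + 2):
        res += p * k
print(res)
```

165

p=2,k=3: res = 0+6 = 6
p=3,k=3: res = 6+9 = 15
p=3,k=4: res = 15+12 = 27
p=4,k=3: res = 27+12 = 39
p=4,k=4: res = 39+16 = 55
p=4,k=5: res = 55+20 = 75
p=5,k=3: res = 75+15 = 90
p=5,k=4: res = 90+20 = 110
p=5,k=5: res = 110+25 = 135
p=5,k=6: res = 135+30 = 165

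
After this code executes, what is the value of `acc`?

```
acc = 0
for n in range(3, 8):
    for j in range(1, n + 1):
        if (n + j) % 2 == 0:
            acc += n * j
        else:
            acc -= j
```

232

n=3,j=1: even sum, acc = 0+3 = 3
n=3,j=2: odd sum, acc = 3-2 = 1
n=3,j=3: even sum, acc = 1+9 = 10
n=4,j=1: odd sum, acc = 10-1 = 9
n=4,j=2: even sum, acc = 9+8 = 17
n=4,j=3: odd sum, acc = 17-3 = 14
n=4,j=4: even sum, acc = 14+16 = 30
n=5,j=1: even sum, acc = 30+5 = 35
n=5,j=2: odd sum, acc = 35-2 = 33
n=5,j=3: even sum, acc = 33+15 = 48
n=5,j=4: odd sum, acc = 48-4 = 44
n=5,j=5: even sum, acc = 44+25 = 69
n=6,j=1: odd sum, acc = 69-1 = 68
n=6,j=2: even sum, acc = 68+12 = 80
n=6,j=3: odd sum, acc = 80-3 = 77
n=6,j=4: even sum, acc = 77+24 = 101
n=6,j=5: odd sum, acc = 101-5 = 96
n=6,j=6: even sum, acc = 96+36 = 132
n=7,j=1: even sum, acc = 132+7 = 139
n=7,j=2: odd sum, acc = 139-2 = 137
n=7,j=3: even sum, acc = 137+21 = 158
n=7,j=4: odd sum, acc = 158-4 = 154
n=7,j=5: even sum, acc = 154+35 = 189
n=7,j=6: odd sum, acc = 189-6 = 183
n=7,j=7: even sum, acc = 183+49 = 232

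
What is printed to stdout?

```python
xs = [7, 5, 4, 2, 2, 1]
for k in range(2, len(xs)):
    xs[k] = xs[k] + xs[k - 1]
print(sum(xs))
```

k=2: xs[2] = 4+5 = 9 → [7, 5, 9, 2, 2, 1]
k=3: xs[3] = 2+9 = 11 → [7, 5, 9, 11, 2, 1]
k=4: xs[4] = 2+11 = 13 → [7, 5, 9, 11, 13, 1]
k=5: xs[5] = 1+13 = 14 → [7, 5, 9, 11, 13, 14]
sum = 59

59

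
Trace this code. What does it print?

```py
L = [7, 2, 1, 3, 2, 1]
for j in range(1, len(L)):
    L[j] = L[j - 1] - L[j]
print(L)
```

[7, 5, 4, 1, -1, -2]

j=1: L[1] = 7-2 = 5 → [7, 5, 1, 3, 2, 1]
j=2: L[2] = 5-1 = 4 → [7, 5, 4, 3, 2, 1]
j=3: L[3] = 4-3 = 1 → [7, 5, 4, 1, 2, 1]
j=4: L[4] = 1-2 = -1 → [7, 5, 4, 1, -1, 1]
j=5: L[5] = (-1)-1 = -2 → [7, 5, 4, 1, -1, -2]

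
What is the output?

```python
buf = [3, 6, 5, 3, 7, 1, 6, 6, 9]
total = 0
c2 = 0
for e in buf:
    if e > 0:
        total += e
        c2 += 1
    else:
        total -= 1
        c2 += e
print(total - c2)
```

37

e=3: >0, total = 0+3 = 3; c2=1
e=6: >0, total = 3+6 = 9; c2=2
e=5: >0, total = 9+5 = 14; c2=3
e=3: >0, total = 14+3 = 17; c2=4
e=7: >0, total = 17+7 = 24; c2=5
e=1: >0, total = 24+1 = 25; c2=6
e=6: >0, total = 25+6 = 31; c2=7
e=6: >0, total = 31+6 = 37; c2=8
e=9: >0, total = 37+9 = 46; c2=9
total-c2 = 46-9 = 37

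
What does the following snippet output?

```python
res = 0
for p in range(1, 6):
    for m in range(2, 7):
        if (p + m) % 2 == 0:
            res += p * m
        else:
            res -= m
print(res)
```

92

p=1,m=2: odd sum, res = 0-2 = -2
p=1,m=3: even sum, res = (-2)+3 = 1
p=1,m=4: odd sum, res = 1-4 = -3
p=1,m=5: even sum, res = (-3)+5 = 2
p=1,m=6: odd sum, res = 2-6 = -4
p=2,m=2: even sum, res = (-4)+4 = 0
p=2,m=3: odd sum, res = 0-3 = -3
p=2,m=4: even sum, res = (-3)+8 = 5
p=2,m=5: odd sum, res = 5-5 = 0
p=2,m=6: even sum, res = 0+12 = 12
p=3,m=2: odd sum, res = 12-2 = 10
p=3,m=3: even sum, res = 10+9 = 19
p=3,m=4: odd sum, res = 19-4 = 15
p=3,m=5: even sum, res = 15+15 = 30
p=3,m=6: odd sum, res = 30-6 = 24
p=4,m=2: even sum, res = 24+8 = 32
p=4,m=3: odd sum, res = 32-3 = 29
p=4,m=4: even sum, res = 29+16 = 45
p=4,m=5: odd sum, res = 45-5 = 40
p=4,m=6: even sum, res = 40+24 = 64
p=5,m=2: odd sum, res = 64-2 = 62
p=5,m=3: even sum, res = 62+15 = 77
p=5,m=4: odd sum, res = 77-4 = 73
p=5,m=5: even sum, res = 73+25 = 98
p=5,m=6: odd sum, res = 98-6 = 92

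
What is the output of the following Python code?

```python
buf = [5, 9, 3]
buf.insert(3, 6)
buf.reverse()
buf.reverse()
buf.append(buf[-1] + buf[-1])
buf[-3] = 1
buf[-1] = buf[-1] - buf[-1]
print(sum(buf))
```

21

insert 6 at 3 → [5, 9, 3, 6]
reverse → [6, 3, 9, 5]
reverse → [5, 9, 3, 6]
append buf[-1]+buf[-1] = 6+6 = 12 → [5, 9, 3, 6, 12]
buf[-3] = 1 → [5, 9, 1, 6, 12]
buf[-1] = buf[-1]-buf[-1] = 12-12 = 0 → [5, 9, 1, 6, 0]
sum = 21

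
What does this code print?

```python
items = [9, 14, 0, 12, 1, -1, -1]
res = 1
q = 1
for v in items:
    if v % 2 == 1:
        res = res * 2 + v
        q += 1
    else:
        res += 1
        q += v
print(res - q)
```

82

v=9: odd, res = 1*2+9 = 11; q=2
v=14: not odd, res = 11+1 = 12; q=16
v=0: not odd, res = 12+1 = 13; q=16
v=12: not odd, res = 13+1 = 14; q=28
v=1: odd, res = 14*2+1 = 29; q=29
v=-1: odd, res = 29*2+(-1) = 57; q=30
v=-1: odd, res = 57*2+(-1) = 113; q=31
res-q = 113-31 = 82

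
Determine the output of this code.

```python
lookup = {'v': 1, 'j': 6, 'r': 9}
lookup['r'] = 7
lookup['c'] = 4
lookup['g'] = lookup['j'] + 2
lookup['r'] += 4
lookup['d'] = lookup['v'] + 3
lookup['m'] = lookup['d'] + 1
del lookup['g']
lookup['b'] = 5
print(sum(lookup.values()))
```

lookup['r'] = 7 → {'v': 1, 'j': 6, 'r': 7}
lookup['c'] = 4 → {'v': 1, 'j': 6, 'r': 7, 'c': 4}
lookup['g'] = lookup['j']+2 = 8 → {'v': 1, 'j': 6, 'r': 7, 'c': 4, 'g': 8}
lookup['r'] = 7+4 = 11 → {'v': 1, 'j': 6, 'r': 11, 'c': 4, 'g': 8}
lookup['d'] = lookup['v']+3 = 4 → {'v': 1, 'j': 6, 'r': 11, 'c': 4, 'g': 8, 'd': 4}
lookup['m'] = lookup['d']+1 = 5 → {'v': 1, 'j': 6, 'r': 11, 'c': 4, 'g': 8, 'd': 4, 'm': 5}
del 'g' → {'v': 1, 'j': 6, 'r': 11, 'c': 4, 'd': 4, 'm': 5}
lookup['b'] = 5 → {'v': 1, 'j': 6, 'r': 11, 'c': 4, 'd': 4, 'm': 5, 'b': 5}
sum of values = 36

36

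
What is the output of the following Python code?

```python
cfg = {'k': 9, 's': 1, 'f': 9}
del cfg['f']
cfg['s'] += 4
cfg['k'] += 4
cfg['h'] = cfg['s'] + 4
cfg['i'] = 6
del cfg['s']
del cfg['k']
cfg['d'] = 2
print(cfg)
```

del 'f' → {'k': 9, 's': 1}
cfg['s'] = 1+4 = 5 → {'k': 9, 's': 5}
cfg['k'] = 9+4 = 13 → {'k': 13, 's': 5}
cfg['h'] = cfg['s']+4 = 9 → {'k': 13, 's': 5, 'h': 9}
cfg['i'] = 6 → {'k': 13, 's': 5, 'h': 9, 'i': 6}
del 's' → {'k': 13, 'h': 9, 'i': 6}
del 'k' → {'h': 9, 'i': 6}
cfg['d'] = 2 → {'h': 9, 'i': 6, 'd': 2}

{'h': 9, 'i': 6, 'd': 2}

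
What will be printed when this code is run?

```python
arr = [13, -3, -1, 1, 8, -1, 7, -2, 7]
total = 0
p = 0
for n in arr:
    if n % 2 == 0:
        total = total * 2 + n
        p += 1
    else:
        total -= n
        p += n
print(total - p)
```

-70

n=13: not even, total = 0-13 = -13; p=13
n=-3: not even, total = (-13)-(-3) = -10; p=10
n=-1: not even, total = (-10)-(-1) = -9; p=9
n=1: not even, total = (-9)-1 = -10; p=10
n=8: even, total = (-10)*2+8 = -12; p=11
n=-1: not even, total = (-12)-(-1) = -11; p=10
n=7: not even, total = (-11)-7 = -18; p=17
n=-2: even, total = (-18)*2+(-2) = -38; p=18
n=7: not even, total = (-38)-7 = -45; p=25
total-p = (-45)-25 = -70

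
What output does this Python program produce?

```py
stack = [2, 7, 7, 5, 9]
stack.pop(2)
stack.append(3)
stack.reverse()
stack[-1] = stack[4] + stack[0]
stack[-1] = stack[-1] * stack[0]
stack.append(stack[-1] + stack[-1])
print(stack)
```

[3, 9, 5, 7, 15, 30]

pop(2) removes 7 → [2, 7, 5, 9]
append 3 → [2, 7, 5, 9, 3]
reverse → [3, 9, 5, 7, 2]
stack[-1] = stack[4]+stack[0] = 2+3 = 5 → [3, 9, 5, 7, 5]
stack[-1] = stack[-1]*stack[0] = 5*3 = 15 → [3, 9, 5, 7, 15]
append stack[-1]+stack[-1] = 15+15 = 30 → [3, 9, 5, 7, 15, 30]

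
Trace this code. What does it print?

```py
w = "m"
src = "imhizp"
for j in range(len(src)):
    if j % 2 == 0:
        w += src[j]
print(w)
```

mihz

j=0: add 'i' → 'mi'
j=1: skip
j=2: add 'h' → 'mih'
j=3: skip
j=4: add 'z' → 'mihz'
j=5: skip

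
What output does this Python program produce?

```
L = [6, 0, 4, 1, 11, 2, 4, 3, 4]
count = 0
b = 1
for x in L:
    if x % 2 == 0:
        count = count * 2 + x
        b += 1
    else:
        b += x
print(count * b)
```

5368

x=6: even, count = 0*2+6 = 6; b=2
x=0: even, count = 6*2+0 = 12; b=3
x=4: even, count = 12*2+4 = 28; b=4
x=1: not even; b=5
x=11: not even; b=16
x=2: even, count = 28*2+2 = 58; b=17
x=4: even, count = 58*2+4 = 120; b=18
x=3: not even; b=21
x=4: even, count = 120*2+4 = 244; b=22
count*b = 244*22 = 5368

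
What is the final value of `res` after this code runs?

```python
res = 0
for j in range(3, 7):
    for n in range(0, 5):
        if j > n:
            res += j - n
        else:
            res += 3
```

60

j=3,n=0: 3>0, res = 0+3 = 3
j=3,n=1: 3>1, res = 3+2 = 5
j=3,n=2: 3>2, res = 5+1 = 6
j=3,n=3: not 3>3, res = 6+3 = 9
j=3,n=4: not 3>4, res = 9+3 = 12
j=4,n=0: 4>0, res = 12+4 = 16
j=4,n=1: 4>1, res = 16+3 = 19
j=4,n=2: 4>2, res = 19+2 = 21
j=4,n=3: 4>3, res = 21+1 = 22
j=4,n=4: not 4>4, res = 22+3 = 25
j=5,n=0: 5>0, res = 25+5 = 30
j=5,n=1: 5>1, res = 30+4 = 34
j=5,n=2: 5>2, res = 34+3 = 37
j=5,n=3: 5>3, res = 37+2 = 39
j=5,n=4: 5>4, res = 39+1 = 40
j=6,n=0: 6>0, res = 40+6 = 46
j=6,n=1: 6>1, res = 46+5 = 51
j=6,n=2: 6>2, res = 51+4 = 55
j=6,n=3: 6>3, res = 55+3 = 58
j=6,n=4: 6>4, res = 58+2 = 60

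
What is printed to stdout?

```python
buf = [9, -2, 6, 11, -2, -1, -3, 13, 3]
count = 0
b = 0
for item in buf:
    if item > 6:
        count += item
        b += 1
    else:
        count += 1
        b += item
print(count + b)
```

43

item=9: >6, count = 0+9 = 9; b=1
item=-2: not >6, count = 9+1 = 10; b=-1
item=6: not >6, count = 10+1 = 11; b=5
item=11: >6, count = 11+11 = 22; b=6
item=-2: not >6, count = 22+1 = 23; b=4
item=-1: not >6, count = 23+1 = 24; b=3
item=-3: not >6, count = 24+1 = 25; b=0
item=13: >6, count = 25+13 = 38; b=1
item=3: not >6, count = 38+1 = 39; b=4
count+b = 39+4 = 43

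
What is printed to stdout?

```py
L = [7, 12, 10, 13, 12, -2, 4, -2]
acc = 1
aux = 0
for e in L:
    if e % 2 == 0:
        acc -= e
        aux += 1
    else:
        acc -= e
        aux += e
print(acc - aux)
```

e=7: not even, acc = 1-7 = -6; aux=7
e=12: even, acc = (-6)-12 = -18; aux=8
e=10: even, acc = (-18)-10 = -28; aux=9
e=13: not even, acc = (-28)-13 = -41; aux=22
e=12: even, acc = (-41)-12 = -53; aux=23
e=-2: even, acc = (-53)-(-2) = -51; aux=24
e=4: even, acc = (-51)-4 = -55; aux=25
e=-2: even, acc = (-55)-(-2) = -53; aux=26
acc-aux = (-53)-26 = -79

-79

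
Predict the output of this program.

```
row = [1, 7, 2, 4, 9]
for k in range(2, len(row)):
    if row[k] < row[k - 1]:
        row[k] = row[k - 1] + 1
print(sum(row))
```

k=2: 2<7, row[2] = 7+1 = 8 → [1, 7, 8, 4, 9]
k=3: 4<8, row[3] = 8+1 = 9 → [1, 7, 8, 9, 9]
k=4: 9>=9, unchanged → [1, 7, 8, 9, 9]
sum = 34

34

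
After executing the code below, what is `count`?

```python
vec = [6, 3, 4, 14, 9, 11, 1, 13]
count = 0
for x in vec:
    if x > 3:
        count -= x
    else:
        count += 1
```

x=6: >3, count = 0-6 = -6
x=3: not >3, count = (-6)+1 = -5
x=4: >3, count = (-5)-4 = -9
x=14: >3, count = (-9)-14 = -23
x=9: >3, count = (-23)-9 = -32
x=11: >3, count = (-32)-11 = -43
x=1: not >3, count = (-43)+1 = -42
x=13: >3, count = (-42)-13 = -55

-55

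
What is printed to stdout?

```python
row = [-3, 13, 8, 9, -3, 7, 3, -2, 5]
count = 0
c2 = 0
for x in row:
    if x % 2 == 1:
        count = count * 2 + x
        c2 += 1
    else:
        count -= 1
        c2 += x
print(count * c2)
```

x=-3: odd, count = 0*2+(-3) = -3; c2=1
x=13: odd, count = (-3)*2+13 = 7; c2=2
x=8: not odd, count = 7-1 = 6; c2=10
x=9: odd, count = 6*2+9 = 21; c2=11
x=-3: odd, count = 21*2+(-3) = 39; c2=12
x=7: odd, count = 39*2+7 = 85; c2=13
x=3: odd, count = 85*2+3 = 173; c2=14
x=-2: not odd, count = 173-1 = 172; c2=12
x=5: odd, count = 172*2+5 = 349; c2=13
count*c2 = 349*13 = 4537

4537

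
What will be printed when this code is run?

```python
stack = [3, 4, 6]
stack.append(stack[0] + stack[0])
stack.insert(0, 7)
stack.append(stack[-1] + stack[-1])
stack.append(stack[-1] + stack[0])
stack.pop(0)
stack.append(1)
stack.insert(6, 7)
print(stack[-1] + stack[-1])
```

append stack[0]+stack[0] = 3+3 = 6 → [3, 4, 6, 6]
insert 7 at 0 → [7, 3, 4, 6, 6]
append stack[-1]+stack[-1] = 6+6 = 12 → [7, 3, 4, 6, 6, 12]
append stack[-1]+stack[0] = 12+7 = 19 → [7, 3, 4, 6, 6, 12, 19]
pop(0) removes 7 → [3, 4, 6, 6, 12, 19]
append 1 → [3, 4, 6, 6, 12, 19, 1]
insert 7 at 6 → [3, 4, 6, 6, 12, 19, 7, 1]
stack[-1]+stack[-1] = 1+1 = 2

2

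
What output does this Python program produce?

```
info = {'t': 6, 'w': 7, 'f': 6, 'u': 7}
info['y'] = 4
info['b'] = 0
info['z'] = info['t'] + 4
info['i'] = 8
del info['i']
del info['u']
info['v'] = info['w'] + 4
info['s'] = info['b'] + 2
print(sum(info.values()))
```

46

info['y'] = 4 → {'t': 6, 'w': 7, 'f': 6, 'u': 7, 'y': 4}
info['b'] = 0 → {'t': 6, 'w': 7, 'f': 6, 'u': 7, 'y': 4, 'b': 0}
info['z'] = info['t']+4 = 10 → {'t': 6, 'w': 7, 'f': 6, 'u': 7, 'y': 4, 'b': 0, 'z': 10}
info['i'] = 8 → {'t': 6, 'w': 7, 'f': 6, 'u': 7, 'y': 4, 'b': 0, 'z': 10, 'i': 8}
del 'i' → {'t': 6, 'w': 7, 'f': 6, 'u': 7, 'y': 4, 'b': 0, 'z': 10}
del 'u' → {'t': 6, 'w': 7, 'f': 6, 'y': 4, 'b': 0, 'z': 10}
info['v'] = info['w']+4 = 11 → {'t': 6, 'w': 7, 'f': 6, 'y': 4, 'b': 0, 'z': 10, 'v': 11}
info['s'] = info['b']+2 = 2 → {'t': 6, 'w': 7, 'f': 6, 'y': 4, 'b': 0, 'z': 10, 'v': 11, 's': 2}
sum of values = 46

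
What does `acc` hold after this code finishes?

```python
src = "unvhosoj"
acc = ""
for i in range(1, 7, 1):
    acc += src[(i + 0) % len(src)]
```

'nvhoso'

i=1: add src[1]='n' → 'n'
i=2: add src[2]='v' → 'nv'
i=3: add src[3]='h' → 'nvh'
i=4: add src[4]='o' → 'nvho'
i=5: add src[5]='s' → 'nvhos'
i=6: add src[6]='o' → 'nvhoso'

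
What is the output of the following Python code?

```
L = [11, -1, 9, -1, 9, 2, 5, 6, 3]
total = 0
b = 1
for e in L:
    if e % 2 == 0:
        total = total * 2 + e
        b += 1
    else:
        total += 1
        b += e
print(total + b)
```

e=11: not even, total = 0+1 = 1; b=12
e=-1: not even, total = 1+1 = 2; b=11
e=9: not even, total = 2+1 = 3; b=20
e=-1: not even, total = 3+1 = 4; b=19
e=9: not even, total = 4+1 = 5; b=28
e=2: even, total = 5*2+2 = 12; b=29
e=5: not even, total = 12+1 = 13; b=34
e=6: even, total = 13*2+6 = 32; b=35
e=3: not even, total = 32+1 = 33; b=38
total+b = 33+38 = 71

71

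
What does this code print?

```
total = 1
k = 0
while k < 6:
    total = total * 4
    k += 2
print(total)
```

k=0: total = 1*4 = 4
k=2: total = 4*4 = 16
k=4: total = 16*4 = 64

64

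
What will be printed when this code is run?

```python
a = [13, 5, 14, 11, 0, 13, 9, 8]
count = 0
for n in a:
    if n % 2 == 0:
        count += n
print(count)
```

n=13: not even
n=5: not even
n=14: even, count = 0+14 = 14
n=11: not even
n=0: even, count = 14+0 = 14
n=13: not even
n=9: not even
n=8: even, count = 14+8 = 22

22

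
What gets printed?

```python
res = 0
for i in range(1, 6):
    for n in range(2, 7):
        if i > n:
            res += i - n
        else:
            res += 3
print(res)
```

i=1,n=2: not 1>2, res = 0+3 = 3
i=1,n=3: not 1>3, res = 3+3 = 6
i=1,n=4: not 1>4, res = 6+3 = 9
i=1,n=5: not 1>5, res = 9+3 = 12
i=1,n=6: not 1>6, res = 12+3 = 15
i=2,n=2: not 2>2, res = 15+3 = 18
i=2,n=3: not 2>3, res = 18+3 = 21
i=2,n=4: not 2>4, res = 21+3 = 24
i=2,n=5: not 2>5, res = 24+3 = 27
i=2,n=6: not 2>6, res = 27+3 = 30
i=3,n=2: 3>2, res = 30+1 = 31
i=3,n=3: not 3>3, res = 31+3 = 34
i=3,n=4: not 3>4, res = 34+3 = 37
i=3,n=5: not 3>5, res = 37+3 = 40
i=3,n=6: not 3>6, res = 40+3 = 43
i=4,n=2: 4>2, res = 43+2 = 45
i=4,n=3: 4>3, res = 45+1 = 46
i=4,n=4: not 4>4, res = 46+3 = 49
i=4,n=5: not 4>5, res = 49+3 = 52
i=4,n=6: not 4>6, res = 52+3 = 55
i=5,n=2: 5>2, res = 55+3 = 58
i=5,n=3: 5>3, res = 58+2 = 60
i=5,n=4: 5>4, res = 60+1 = 61
i=5,n=5: not 5>5, res = 61+3 = 64
i=5,n=6: not 5>6, res = 64+3 = 67

67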